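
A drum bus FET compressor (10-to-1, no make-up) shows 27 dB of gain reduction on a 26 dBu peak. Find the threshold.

-4 dBu

Gain reduction = 26 − (-1) = 27 dB; output overshoot = GR / (R − 1) = 27 / 9 = 3 dB.
Threshold = output − output overshoot = -1 − 3 = -4 dBu.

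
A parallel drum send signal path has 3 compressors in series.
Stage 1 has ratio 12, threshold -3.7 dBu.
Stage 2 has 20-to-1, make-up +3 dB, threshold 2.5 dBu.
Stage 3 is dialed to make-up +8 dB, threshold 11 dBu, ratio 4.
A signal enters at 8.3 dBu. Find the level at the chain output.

Stage 1: overshoot 12 dB → 12/12 = 1 dB → -2.7 dBu.
Stage 2: -2.7 dBu is at or below the 2.5 dBu threshold — no compression; make-up brings it to 0.3 dBu.
Stage 3: 0.3 dBu is at or below the 11 dBu threshold — no compression; make-up brings it to 8.3 dBu.

8.3 dBu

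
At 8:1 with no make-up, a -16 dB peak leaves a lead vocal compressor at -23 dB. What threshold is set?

Gain reduction = -16 − (-23) = 7 dB; output overshoot = GR / (R − 1) = 7 / 7 = 1 dB.
Threshold = output − output overshoot = -23 − 1 = -24 dB.

-24 dB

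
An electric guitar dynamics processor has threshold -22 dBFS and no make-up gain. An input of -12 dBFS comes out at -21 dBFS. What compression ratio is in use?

10:1

Input overshoot = -12 − (-22) = 10 dB; output overshoot = -21 − (-22) = 1 dB.
Ratio = 10 / 1 = 10.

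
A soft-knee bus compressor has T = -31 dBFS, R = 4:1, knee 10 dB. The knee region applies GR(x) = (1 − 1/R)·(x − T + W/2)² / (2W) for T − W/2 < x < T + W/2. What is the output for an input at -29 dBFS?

-30.8375 dBFS

x − T + W/2 = -29 − (-31) + 5 = 7.
GR = (1 − 1/4) × 7² / 20 = 0.75 × 49 / 20 = 1.8375 dB.
Output = -29 − 1.8375 = -30.8375 dBFS.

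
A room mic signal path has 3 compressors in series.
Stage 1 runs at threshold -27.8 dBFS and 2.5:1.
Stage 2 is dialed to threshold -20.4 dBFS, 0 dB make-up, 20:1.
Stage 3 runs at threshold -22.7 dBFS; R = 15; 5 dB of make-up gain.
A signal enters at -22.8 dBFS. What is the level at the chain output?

Stage 1: -22.8 dBFS is 5 dB over -27.8 dBFS; at 2.5:1 that becomes 2 dB over, giving -25.8 dBFS.
Stage 2: below threshold (-25.8 ≤ -20.4); passes unchanged; output -25.8 dBFS.
Stage 3: -25.8 dBFS is at or below the -22.7 dBFS threshold — no compression; make-up brings it to -20.8 dBFS.

-20.8 dBFS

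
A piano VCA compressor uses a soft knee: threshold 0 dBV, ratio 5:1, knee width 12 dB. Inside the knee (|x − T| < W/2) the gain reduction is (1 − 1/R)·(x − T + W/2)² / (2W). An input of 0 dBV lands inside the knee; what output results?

-1.2 dBV

x − T + W/2 = 0 − 0 + 6 = 6.
GR = (1 − 1/5) × 6² / 24 = 0.8 × 36 / 24 = 1.2 dB.
Output = 0 − 1.2 = -1.2 dBV.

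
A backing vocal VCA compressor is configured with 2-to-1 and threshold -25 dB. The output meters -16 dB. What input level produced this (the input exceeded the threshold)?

That's 9 dB above the -25 dB threshold.
Before 2:1 compression the overshoot was 9 × 2 = 18 dB, so input = -25 + 18 = -7 dB.

-7 dB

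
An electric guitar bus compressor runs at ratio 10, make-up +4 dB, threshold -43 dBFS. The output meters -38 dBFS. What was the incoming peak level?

-33 dBFS

Before make-up, the level was -38 − 4 = -42 dBFS.
The compressed level sits -42 − (-43) = 1 dB over threshold.
Undo the ratio: input overshoot = 1 × 10 = 10 dB, giving input = -33 dBFS.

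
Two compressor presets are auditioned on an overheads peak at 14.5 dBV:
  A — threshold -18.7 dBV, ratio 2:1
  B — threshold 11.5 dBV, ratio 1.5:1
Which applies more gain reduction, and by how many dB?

A: 33.2 dB over, compressed to 16.6 dB over, so 16.6 dB of GR.
B: 3 dB over, compressed to 2 dB over, so 1 dB of GR.
A applies 15.6 dB more gain reduction.

A, by 15.6 dB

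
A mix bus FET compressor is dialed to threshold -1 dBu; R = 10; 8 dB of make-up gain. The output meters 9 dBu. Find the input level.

Stripping the +8 dB make-up gives 1 dBu at the gain stage.
Post-compression overshoot = 1 − (-1) = 2 dB.
Input overshoot = R × output overshoot = 20 dB → input = -1 + 20 = 19 dBu.

19 dBu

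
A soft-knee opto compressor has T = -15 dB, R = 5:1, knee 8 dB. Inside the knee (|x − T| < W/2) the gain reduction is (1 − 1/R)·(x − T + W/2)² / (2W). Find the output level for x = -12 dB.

-14.45 dB

x − T + W/2 = -12 − (-15) + 4 = 7.
GR = (1 − 1/5) × 7² / 16 = 0.8 × 49 / 16 = 2.45 dB.
Output = -12 − 2.45 = -14.45 dB.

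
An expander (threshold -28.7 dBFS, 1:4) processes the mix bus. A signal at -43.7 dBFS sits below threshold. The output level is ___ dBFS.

The input is 15 dB below the -28.7 dBFS threshold.
A 1:4 expander multiplies undershoot by 4: 15 × 4 = 60 dB below threshold.
Output = -28.7 − 60 = -88.7 dBFS.

-88.7 dBFS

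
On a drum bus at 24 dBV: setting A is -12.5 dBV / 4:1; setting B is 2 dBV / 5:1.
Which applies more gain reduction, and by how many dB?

A: overshoot 36.5 dB → output overshoot 9.125 dB → GR 27.375 dB.
B: overshoot 22 dB → output overshoot 4.4 dB → GR 17.6 dB.
Difference: 9.775 dB in favour of A.

A, by 9.775 dB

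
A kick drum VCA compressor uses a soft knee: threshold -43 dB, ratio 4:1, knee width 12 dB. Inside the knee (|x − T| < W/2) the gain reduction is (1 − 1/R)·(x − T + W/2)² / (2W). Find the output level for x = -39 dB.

x − T + W/2 = -39 − (-43) + 6 = 10.
GR = (1 − 1/4) × 10² / 24 = 0.75 × 100 / 24 = 3.125 dB.
Output = -39 − 3.125 = -42.125 dB.

-42.125 dB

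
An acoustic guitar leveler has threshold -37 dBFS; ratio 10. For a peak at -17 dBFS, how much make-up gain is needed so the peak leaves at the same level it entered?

18 dB

Overshoot 20 dB → 20/10 = 2 dB after compression, so the compressed level is -37 + 2 = -35 dBFS.
Make-up = target − compressed = -17 − (-35) = 18 dB.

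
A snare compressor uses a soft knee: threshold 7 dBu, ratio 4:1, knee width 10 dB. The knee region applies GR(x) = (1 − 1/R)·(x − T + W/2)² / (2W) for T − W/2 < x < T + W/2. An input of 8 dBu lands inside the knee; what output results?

x − T + W/2 = 8 − 7 + 5 = 6.
GR = (1 − 1/4) × 6² / 20 = 0.75 × 36 / 20 = 1.35 dB.
Output = 8 − 1.35 = 6.65 dBu.

6.65 dBu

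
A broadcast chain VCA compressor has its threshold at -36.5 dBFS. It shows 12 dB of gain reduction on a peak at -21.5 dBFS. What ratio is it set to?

Input overshoot = -21.5 − (-36.5) = 15 dB.
Output overshoot = 15 − 12 = 3 dB.
Ratio = input overshoot / output overshoot = 15 / 3 = 5.

5:1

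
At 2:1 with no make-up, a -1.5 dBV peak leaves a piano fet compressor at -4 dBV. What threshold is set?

-6.5 dBV

Let T be the threshold. Output overshoot = (input overshoot)/R, so -4 − T = (-1.5 − T)/2.
2·(-4 − T) = -1.5 − T → 1·T = -8 − (-1.5) = -6.5.
T = -6.5/1 = -6.5 dBV.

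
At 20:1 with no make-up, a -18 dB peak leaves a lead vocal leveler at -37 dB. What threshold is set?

-38 dB

Let T be the threshold. Output overshoot = (input overshoot)/R, so -37 − T = (-18 − T)/20.
20·(-37 − T) = -18 − T → 19·T = -740 − (-18) = -722.
T = -722/19 = -38 dB.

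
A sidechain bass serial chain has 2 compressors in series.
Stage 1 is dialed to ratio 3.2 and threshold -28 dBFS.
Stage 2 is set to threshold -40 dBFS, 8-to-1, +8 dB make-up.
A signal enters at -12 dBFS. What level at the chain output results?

-29.875 dBFS

Stage 1: overshoot 16 dB → 16/3.2 = 5 dB → -23 dBFS.
Stage 2: overshoot 17 dB → 17/8 = 2.125 dB → -37.875 dBFS; +8 dB make-up → -29.875 dBFS.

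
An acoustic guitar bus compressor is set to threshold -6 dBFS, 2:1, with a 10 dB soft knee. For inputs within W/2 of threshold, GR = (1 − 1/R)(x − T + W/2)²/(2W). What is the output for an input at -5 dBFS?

x − T + W/2 = -5 − (-6) + 5 = 6.
GR = (1 − 1/2) × 6² / 20 = 0.5 × 36 / 20 = 0.9 dB.
Output = -5 − 0.9 = -5.9 dBFS.

-5.9 dBFS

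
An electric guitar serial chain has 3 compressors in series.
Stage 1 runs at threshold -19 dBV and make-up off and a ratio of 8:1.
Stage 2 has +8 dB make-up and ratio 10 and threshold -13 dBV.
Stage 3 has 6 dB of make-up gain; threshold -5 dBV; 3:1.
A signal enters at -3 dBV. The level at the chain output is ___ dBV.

-3 dBV

Stage 1: -3 dBV is 16 dB over -19 dBV; at 8:1 that becomes 2 dB over, giving -17 dBV.
Stage 2: -17 dBV is at or below the -13 dBV threshold — no compression; make-up brings it to -9 dBV.
Stage 3: -9 dBV ≤ -5 dBV, so stage 3 doesn't engage; make-up brings it to -3 dBV.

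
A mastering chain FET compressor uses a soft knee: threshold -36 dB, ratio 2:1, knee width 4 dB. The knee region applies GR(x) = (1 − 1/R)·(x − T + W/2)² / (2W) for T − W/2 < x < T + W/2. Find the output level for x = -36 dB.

x − T + W/2 = -36 − (-36) + 2 = 2.
GR = (1 − 1/2) × 2² / 8 = 0.5 × 4 / 8 = 0.25 dB.
Output = -36 − 0.25 = -36.25 dB.

-36.25 dB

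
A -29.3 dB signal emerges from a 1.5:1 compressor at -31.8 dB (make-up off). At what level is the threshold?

Gain reduction = -29.3 − (-31.8) = 2.5 dB; output overshoot = GR / (R − 1) = 2.5 / 0.5 = 5 dB.
Threshold = output − output overshoot = -31.8 − 5 = -36.8 dB.

-36.8 dB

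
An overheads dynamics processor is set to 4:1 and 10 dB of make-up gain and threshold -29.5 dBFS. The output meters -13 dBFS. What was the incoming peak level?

-3.5 dBFS

Before make-up, the level was -13 − 10 = -23 dBFS.
That's 6.5 dB above the -29.5 dBFS threshold.
Before 4:1 compression the overshoot was 6.5 × 4 = 26 dB, so input = -29.5 + 26 = -3.5 dBFS.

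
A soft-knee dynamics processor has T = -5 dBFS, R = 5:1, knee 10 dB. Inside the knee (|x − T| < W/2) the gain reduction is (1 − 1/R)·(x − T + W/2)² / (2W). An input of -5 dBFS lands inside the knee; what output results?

x − T + W/2 = -5 − (-5) + 5 = 5.
GR = (1 − 1/5) × 5² / 20 = 0.8 × 25 / 20 = 1 dB.
Output = -5 − 1 = -6 dBFS.

-6 dBFS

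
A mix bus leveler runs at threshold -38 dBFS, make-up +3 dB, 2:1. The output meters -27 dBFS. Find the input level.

-22 dBFS

Remove make-up: -27 − 3 = -30 dBFS.
The compressed level sits -30 − (-38) = 8 dB over threshold.
Before 2:1 compression the overshoot was 8 × 2 = 16 dB, so input = -38 + 16 = -22 dBFS.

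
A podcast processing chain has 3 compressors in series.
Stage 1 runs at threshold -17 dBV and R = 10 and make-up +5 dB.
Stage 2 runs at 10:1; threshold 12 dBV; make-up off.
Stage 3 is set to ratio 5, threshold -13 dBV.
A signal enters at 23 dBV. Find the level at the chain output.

-12 dBV

Stage 1: 23 dBV is 40 dB over -17 dBV; at 10:1 that becomes 4 dB over, giving -13 dBV; +5 dB make-up → -8 dBV.
Stage 2: -8 dBV ≤ 12 dBV, so stage 2 doesn't engage; output -8 dBV.
Stage 3: overshoot 5 dB → 5/5 = 1 dB → -12 dBV.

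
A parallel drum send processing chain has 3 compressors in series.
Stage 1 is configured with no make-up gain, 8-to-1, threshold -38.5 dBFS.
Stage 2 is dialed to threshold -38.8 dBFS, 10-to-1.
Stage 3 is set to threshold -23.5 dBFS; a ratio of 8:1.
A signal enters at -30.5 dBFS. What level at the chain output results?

Stage 1: overshoot 8 dB → 8/8 = 1 dB → -37.5 dBFS.
Stage 2: -37.5 dBFS is 1.3 dB over -38.8 dBFS; at 10:1 that becomes 0.13 dB over, giving -38.67 dBFS.
Stage 3: -38.67 dBFS is at or below the -23.5 dBFS threshold — no compression; output -38.67 dBFS.

-38.67 dBFS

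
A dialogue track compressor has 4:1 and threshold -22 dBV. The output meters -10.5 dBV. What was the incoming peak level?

24 dBV

Post-compression overshoot = -10.5 − (-22) = 11.5 dB.
Before 4:1 compression the overshoot was 11.5 × 4 = 46 dB, so input = -22 + 46 = 24 dBV.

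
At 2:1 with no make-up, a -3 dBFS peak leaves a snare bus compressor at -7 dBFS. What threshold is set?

-11 dBFS

Input is 8 dB above T (since output overshoot × R = input overshoot: (-7 − T)·2 = -3 − T gives T = -11 dBFS).
Check: -11 + (-3 − (-11))/2 = -11 + 4 = -7 dBFS. ✓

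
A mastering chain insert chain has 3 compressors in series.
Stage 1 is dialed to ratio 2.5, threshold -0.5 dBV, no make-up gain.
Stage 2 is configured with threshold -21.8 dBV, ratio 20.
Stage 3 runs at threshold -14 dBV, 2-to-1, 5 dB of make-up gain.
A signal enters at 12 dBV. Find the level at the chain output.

-15.485 dBV

Stage 1: 12.5 dB above -0.5 dBV, reduced 2.5:1 to 5 dB above → 4.5 dBV.
Stage 2: 4.5 dBV is 26.3 dB over -21.8 dBV; at 20:1 that becomes 1.315 dB over, giving -20.485 dBV.
Stage 3: -20.485 dBV ≤ -14 dBV, so stage 3 doesn't engage; make-up brings it to -15.485 dBV.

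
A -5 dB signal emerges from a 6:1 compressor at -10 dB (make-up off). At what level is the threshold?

Gain reduction = -5 − (-10) = 5 dB; output overshoot = GR / (R − 1) = 5 / 5 = 1 dB.
Threshold = output − output overshoot = -10 − 1 = -11 dB.

-11 dB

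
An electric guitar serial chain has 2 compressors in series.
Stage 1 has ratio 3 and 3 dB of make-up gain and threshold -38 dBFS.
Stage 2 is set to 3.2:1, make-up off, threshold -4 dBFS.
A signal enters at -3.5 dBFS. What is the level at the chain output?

Stage 1: 34.5 dB above -38 dBFS, reduced 3:1 to 11.5 dB above → -26.5 dBFS; +3 dB make-up → -23.5 dBFS.
Stage 2: -23.5 dBFS is at or below the -4 dBFS threshold — no compression; output -23.5 dBFS.

-23.5 dBFS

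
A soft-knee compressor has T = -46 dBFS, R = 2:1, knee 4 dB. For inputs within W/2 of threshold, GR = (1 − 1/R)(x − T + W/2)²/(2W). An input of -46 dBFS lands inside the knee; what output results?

x − T + W/2 = -46 − (-46) + 2 = 2.
GR = (1 − 1/2) × 2² / 8 = 0.5 × 4 / 8 = 0.25 dB.
Output = -46 − 0.25 = -46.25 dBFS.

-46.25 dBFS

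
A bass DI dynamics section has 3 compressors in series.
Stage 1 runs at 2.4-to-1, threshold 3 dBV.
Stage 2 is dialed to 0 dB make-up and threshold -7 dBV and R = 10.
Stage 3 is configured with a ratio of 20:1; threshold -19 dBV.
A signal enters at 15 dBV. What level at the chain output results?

-18.325 dBV

Stage 1: overshoot 12 dB → 12/2.4 = 5 dB → 8 dBV.
Stage 2: 8 dBV is 15 dB over -7 dBV; at 10:1 that becomes 1.5 dB over, giving -5.5 dBV.
Stage 3: -5.5 dBV is 13.5 dB over -19 dBV; at 20:1 that becomes 0.675 dB over, giving -18.325 dBV.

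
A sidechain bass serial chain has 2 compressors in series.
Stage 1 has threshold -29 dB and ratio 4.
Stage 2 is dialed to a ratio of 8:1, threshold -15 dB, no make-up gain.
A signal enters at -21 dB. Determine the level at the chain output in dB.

-27 dB

Stage 1: 8 dB above -29 dB, reduced 4:1 to 2 dB above → -27 dB.
Stage 2: below threshold (-27 ≤ -15); passes unchanged; output -27 dB.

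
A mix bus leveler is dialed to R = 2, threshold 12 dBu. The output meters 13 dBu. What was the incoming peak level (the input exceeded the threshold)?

Post-compression overshoot = 13 − 12 = 1 dB.
Input overshoot = R × output overshoot = 2 dB → input = 12 + 2 = 14 dBu.

14 dBu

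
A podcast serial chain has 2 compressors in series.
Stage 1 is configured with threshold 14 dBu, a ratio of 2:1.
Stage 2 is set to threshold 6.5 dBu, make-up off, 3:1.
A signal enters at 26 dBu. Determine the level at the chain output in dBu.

Stage 1: 26 dBu is 12 dB over 14 dBu; at 2:1 that becomes 6 dB over, giving 20 dBu.
Stage 2: 13.5 dB above 6.5 dBu, reduced 3:1 to 4.5 dB above → 11 dBu.

11 dBu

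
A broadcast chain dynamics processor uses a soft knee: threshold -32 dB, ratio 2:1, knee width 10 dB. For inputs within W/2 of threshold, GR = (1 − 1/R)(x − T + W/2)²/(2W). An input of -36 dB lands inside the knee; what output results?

-36.025 dB

x − T + W/2 = -36 − (-32) + 5 = 1.
GR = (1 − 1/2) × 1² / 20 = 0.5 × 1 / 20 = 0.025 dB.
Output = -36 − 0.025 = -36.025 dB.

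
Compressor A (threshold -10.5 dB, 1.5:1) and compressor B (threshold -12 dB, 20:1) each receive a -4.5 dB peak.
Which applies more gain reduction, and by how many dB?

A: GR = 6 − 6/1.5 = 2 dB.
B: GR = 7.5 − 7.5/20 = 7.125 dB.
B applies 5.125 dB more gain reduction.

B, by 5.125 dB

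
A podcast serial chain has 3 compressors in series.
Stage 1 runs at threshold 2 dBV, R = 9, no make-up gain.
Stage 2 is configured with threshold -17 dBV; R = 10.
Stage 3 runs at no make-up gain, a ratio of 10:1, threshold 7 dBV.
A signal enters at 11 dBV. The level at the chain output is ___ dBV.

-15 dBV

Stage 1: 11 dBV is 9 dB over 2 dBV; at 9:1 that becomes 1 dB over, giving 3 dBV.
Stage 2: overshoot 20 dB → 20/10 = 2 dB → -15 dBV.
Stage 3: below threshold (-15 ≤ 7); passes unchanged; output -15 dBV.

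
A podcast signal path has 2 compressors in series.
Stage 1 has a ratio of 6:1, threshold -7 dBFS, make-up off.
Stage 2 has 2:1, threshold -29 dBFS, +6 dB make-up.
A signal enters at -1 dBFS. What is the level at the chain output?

Stage 1: -1 dBFS is 6 dB over -7 dBFS; at 6:1 that becomes 1 dB over, giving -6 dBFS.
Stage 2: overshoot 23 dB → 23/2 = 11.5 dB → -17.5 dBFS; +6 dB make-up → -11.5 dBFS.

-11.5 dBFS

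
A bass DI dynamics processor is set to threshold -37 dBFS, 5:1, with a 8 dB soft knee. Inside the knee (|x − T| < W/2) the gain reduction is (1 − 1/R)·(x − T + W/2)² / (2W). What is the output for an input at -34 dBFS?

-36.45 dBFS

x − T + W/2 = -34 − (-37) + 4 = 7.
GR = (1 − 1/5) × 7² / 16 = 0.8 × 49 / 16 = 2.45 dB.
Output = -34 − 2.45 = -36.45 dBFS.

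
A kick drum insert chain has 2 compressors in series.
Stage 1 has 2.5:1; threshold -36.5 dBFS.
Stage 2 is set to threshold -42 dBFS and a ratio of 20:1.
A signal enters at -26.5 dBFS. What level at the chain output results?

-41.525 dBFS

Stage 1: 10 dB above -36.5 dBFS, reduced 2.5:1 to 4 dB above → -32.5 dBFS.
Stage 2: 9.5 dB above -42 dBFS, reduced 20:1 to 0.475 dB above → -41.525 dBFS.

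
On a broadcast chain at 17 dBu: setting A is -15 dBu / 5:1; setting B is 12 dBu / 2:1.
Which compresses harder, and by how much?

A: overshoot 32 dB → output overshoot 6.4 dB → GR 25.6 dB.
B: overshoot 5 dB → output overshoot 2.5 dB → GR 2.5 dB.
A applies 23.1 dB more gain reduction.

A, by 23.1 dB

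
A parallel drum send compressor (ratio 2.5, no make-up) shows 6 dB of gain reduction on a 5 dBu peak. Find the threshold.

-5 dBu

Let T be the threshold. Output overshoot = (input overshoot)/R, so -1 − T = (5 − T)/2.5.
2.5·(-1 − T) = 5 − T → 1.5·T = -2.5 − 5 = -7.5.
T = -7.5/1.5 = -5 dBu.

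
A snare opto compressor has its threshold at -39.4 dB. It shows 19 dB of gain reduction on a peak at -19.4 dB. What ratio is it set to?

20:1

Input overshoot = -19.4 − (-39.4) = 20 dB.
Output overshoot = 20 − 19 = 1 dB.
Ratio = input overshoot / output overshoot = 20 / 1 = 20.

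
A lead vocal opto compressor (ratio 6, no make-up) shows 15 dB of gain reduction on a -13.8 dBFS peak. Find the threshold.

Gain reduction = -13.8 − (-28.8) = 15 dB; output overshoot = GR / (R − 1) = 15 / 5 = 3 dB.
Threshold = output − output overshoot = -28.8 − 3 = -31.8 dBFS.

-31.8 dBFS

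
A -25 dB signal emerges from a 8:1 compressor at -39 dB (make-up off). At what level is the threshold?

Input is 16 dB above T (since output overshoot × R = input overshoot: (-39 − T)·8 = -25 − T gives T = -41 dB).
Check: -41 + (-25 − (-41))/8 = -41 + 2 = -39 dB. ✓

-41 dB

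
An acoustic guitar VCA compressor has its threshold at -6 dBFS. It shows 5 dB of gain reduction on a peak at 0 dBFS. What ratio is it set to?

Input overshoot = 0 − (-6) = 6 dB.
Output overshoot = 6 − 5 = 1 dB.
Ratio = input overshoot / output overshoot = 6 / 1 = 6.

6:1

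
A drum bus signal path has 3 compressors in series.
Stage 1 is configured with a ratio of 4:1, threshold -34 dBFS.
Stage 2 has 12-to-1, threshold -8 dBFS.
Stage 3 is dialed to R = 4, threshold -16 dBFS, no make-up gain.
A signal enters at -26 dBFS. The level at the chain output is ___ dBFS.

-32 dBFS

Stage 1: 8 dB above -34 dBFS, reduced 4:1 to 2 dB above → -32 dBFS.
Stage 2: -32 dBFS ≤ -8 dBFS, so stage 2 doesn't engage; output -32 dBFS.
Stage 3: -32 dBFS is at or below the -16 dBFS threshold — no compression; output -32 dBFS.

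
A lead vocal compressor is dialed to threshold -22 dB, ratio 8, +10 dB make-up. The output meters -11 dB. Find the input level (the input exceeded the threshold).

-14 dB

Before make-up, the level was -11 − 10 = -21 dB.
That's 1 dB above the -22 dB threshold.
Input overshoot = R × output overshoot = 8 dB → input = -22 + 8 = -14 dB.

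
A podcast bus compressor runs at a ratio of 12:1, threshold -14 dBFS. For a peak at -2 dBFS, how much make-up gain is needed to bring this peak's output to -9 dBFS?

Overshoot 12 dB → 12/12 = 1 dB after compression, so the compressed level is -14 + 1 = -13 dBFS.
Make-up = target − compressed = -9 − (-13) = 4 dB.

4 dB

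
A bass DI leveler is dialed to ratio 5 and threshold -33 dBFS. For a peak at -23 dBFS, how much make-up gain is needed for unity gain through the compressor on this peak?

Overshoot 10 dB → 10/5 = 2 dB after compression, so the compressed level is -33 + 2 = -31 dBFS.
Make-up = target − compressed = -23 − (-31) = 8 dB.

8 dB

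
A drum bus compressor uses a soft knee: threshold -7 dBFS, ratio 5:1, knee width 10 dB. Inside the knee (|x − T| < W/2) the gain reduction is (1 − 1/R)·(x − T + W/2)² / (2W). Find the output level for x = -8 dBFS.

-8.64 dBFS

x − T + W/2 = -8 − (-7) + 5 = 4.
GR = (1 − 1/5) × 4² / 20 = 0.8 × 16 / 20 = 0.64 dB.
Output = -8 − 0.64 = -8.64 dBFS.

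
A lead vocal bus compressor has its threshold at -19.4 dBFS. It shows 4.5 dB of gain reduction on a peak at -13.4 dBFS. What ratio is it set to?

Input overshoot = -13.4 − (-19.4) = 6 dB.
Output overshoot = 6 − 4.5 = 1.5 dB.
Ratio = input overshoot / output overshoot = 6 / 1.5 = 4.

4:1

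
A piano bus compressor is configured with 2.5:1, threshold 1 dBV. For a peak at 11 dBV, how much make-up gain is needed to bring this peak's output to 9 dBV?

Without make-up, output = threshold + overshoot/2.5 = 1 + 4 = 5 dBV.
Gap to target: 4 dB.

4 dB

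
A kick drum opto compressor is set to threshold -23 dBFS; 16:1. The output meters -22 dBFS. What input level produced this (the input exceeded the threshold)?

-7 dBFS

The compressed level sits -22 − (-23) = 1 dB over threshold.
Before 16:1 compression the overshoot was 1 × 16 = 16 dB, so input = -23 + 16 = -7 dBFS.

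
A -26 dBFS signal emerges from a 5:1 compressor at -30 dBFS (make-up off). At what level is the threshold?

Gain reduction = -26 − (-30) = 4 dB; output overshoot = GR / (R − 1) = 4 / 4 = 1 dB.
Threshold = output − output overshoot = -30 − 1 = -31 dBFS.

-31 dBFS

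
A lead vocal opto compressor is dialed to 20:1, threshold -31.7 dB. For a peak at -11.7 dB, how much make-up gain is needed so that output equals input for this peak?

Overshoot 20 dB → 20/20 = 1 dB after compression, so the compressed level is -31.7 + 1 = -30.7 dB.
Make-up = target − compressed = -11.7 − (-30.7) = 19 dB.

19 dB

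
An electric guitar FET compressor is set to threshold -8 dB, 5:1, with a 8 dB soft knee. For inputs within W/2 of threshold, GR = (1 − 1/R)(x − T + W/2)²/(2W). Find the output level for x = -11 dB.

-11.05 dB

x − T + W/2 = -11 − (-8) + 4 = 1.
GR = (1 − 1/5) × 1² / 16 = 0.8 × 1 / 16 = 0.05 dB.
Output = -11 − 0.05 = -11.05 dB.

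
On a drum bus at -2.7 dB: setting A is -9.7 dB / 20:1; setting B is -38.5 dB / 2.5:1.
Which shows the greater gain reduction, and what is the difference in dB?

A: GR = 7 − 7/20 = 6.65 dB.
B: GR = 35.8 − 35.8/2.5 = 21.48 dB.
B reduces 14.83 dB more.

B, by 14.83 dB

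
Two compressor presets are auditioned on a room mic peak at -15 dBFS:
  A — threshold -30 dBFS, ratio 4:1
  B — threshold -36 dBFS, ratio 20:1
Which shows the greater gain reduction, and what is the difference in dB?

A: GR = 15 − 15/4 = 11.25 dB.
B: GR = 21 − 21/20 = 19.95 dB.
B reduces 8.7 dB more.

B, by 8.7 dB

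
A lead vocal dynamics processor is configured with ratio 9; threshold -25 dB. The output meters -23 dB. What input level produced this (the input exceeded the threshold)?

-7 dB

The compressed level sits -23 − (-25) = 2 dB over threshold.
Undo the ratio: input overshoot = 2 × 9 = 18 dB, giving input = -7 dB.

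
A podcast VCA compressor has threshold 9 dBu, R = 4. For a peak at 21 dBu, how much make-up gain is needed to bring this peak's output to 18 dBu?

Without make-up, output = threshold + overshoot/4 = 9 + 3 = 12 dBu.
Gap to target: 6 dB.

6 dB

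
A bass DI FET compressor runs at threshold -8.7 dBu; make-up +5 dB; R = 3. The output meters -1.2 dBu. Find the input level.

-1.2 dBu

Before make-up, the level was -1.2 − 5 = -6.2 dBu.
Post-compression overshoot = -6.2 − (-8.7) = 2.5 dB.
Input overshoot = R × output overshoot = 7.5 dB → input = -8.7 + 7.5 = -1.2 dBu.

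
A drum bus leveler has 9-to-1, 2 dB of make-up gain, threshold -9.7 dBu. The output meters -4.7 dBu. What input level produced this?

17.3 dBu

Stripping the +2 dB make-up gives -6.7 dBu at the gain stage.
That's 3 dB above the -9.7 dBu threshold.
Input overshoot = R × output overshoot = 27 dB → input = -9.7 + 27 = 17.3 dBu.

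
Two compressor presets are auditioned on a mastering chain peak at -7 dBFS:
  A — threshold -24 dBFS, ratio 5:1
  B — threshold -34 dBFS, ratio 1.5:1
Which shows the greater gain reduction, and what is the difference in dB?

A: overshoot 17 dB → output overshoot 3.4 dB → GR 13.6 dB.
B: overshoot 27 dB → output overshoot 18 dB → GR 9 dB.
A reduces 4.6 dB more.

A, by 4.6 dB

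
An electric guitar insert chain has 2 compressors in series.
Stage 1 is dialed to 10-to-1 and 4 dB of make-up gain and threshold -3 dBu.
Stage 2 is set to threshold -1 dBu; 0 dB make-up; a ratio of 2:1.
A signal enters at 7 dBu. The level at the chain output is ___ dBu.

Stage 1: 7 dBu is 10 dB over -3 dBu; at 10:1 that becomes 1 dB over, giving -2 dBu; +4 dB make-up → 2 dBu.
Stage 2: overshoot 3 dB → 3/2 = 1.5 dB → 0.5 dBu.

0.5 dBu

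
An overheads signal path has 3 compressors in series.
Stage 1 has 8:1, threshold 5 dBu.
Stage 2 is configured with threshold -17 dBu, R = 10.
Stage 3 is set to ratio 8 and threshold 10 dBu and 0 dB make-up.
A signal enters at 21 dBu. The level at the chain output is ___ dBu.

-14.6 dBu

Stage 1: 21 dBu is 16 dB over 5 dBu; at 8:1 that becomes 2 dB over, giving 7 dBu.
Stage 2: 7 dBu is 24 dB over -17 dBu; at 10:1 that becomes 2.4 dB over, giving -14.6 dBu.
Stage 3: below threshold (-14.6 ≤ 10); passes unchanged; output -14.6 dBu.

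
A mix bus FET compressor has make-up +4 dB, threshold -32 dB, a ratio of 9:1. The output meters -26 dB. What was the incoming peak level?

Remove make-up: -26 − 4 = -30 dB.
Post-compression overshoot = -30 − (-32) = 2 dB.
Undo the ratio: input overshoot = 2 × 9 = 18 dB, giving input = -14 dB.

-14 dB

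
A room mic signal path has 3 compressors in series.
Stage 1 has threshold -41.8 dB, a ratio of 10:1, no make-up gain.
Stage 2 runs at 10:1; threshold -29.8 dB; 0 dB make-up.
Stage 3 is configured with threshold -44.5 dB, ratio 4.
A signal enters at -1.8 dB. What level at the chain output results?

Stage 1: -1.8 dB is 40 dB over -41.8 dB; at 10:1 that becomes 4 dB over, giving -37.8 dB.
Stage 2: -37.8 dB ≤ -29.8 dB, so stage 2 doesn't engage; output -37.8 dB.
Stage 3: 6.7 dB above -44.5 dB, reduced 4:1 to 1.675 dB above → -42.825 dB.

-42.825 dB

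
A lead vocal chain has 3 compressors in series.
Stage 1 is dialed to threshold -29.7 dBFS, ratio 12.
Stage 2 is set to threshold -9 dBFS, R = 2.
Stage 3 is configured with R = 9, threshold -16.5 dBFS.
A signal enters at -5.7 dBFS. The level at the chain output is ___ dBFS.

-27.7 dBFS

Stage 1: overshoot 24 dB → 24/12 = 2 dB → -27.7 dBFS.
Stage 2: -27.7 dBFS ≤ -9 dBFS, so stage 2 doesn't engage; output -27.7 dBFS.
Stage 3: -27.7 dBFS is at or below the -16.5 dBFS threshold — no compression; output -27.7 dBFS.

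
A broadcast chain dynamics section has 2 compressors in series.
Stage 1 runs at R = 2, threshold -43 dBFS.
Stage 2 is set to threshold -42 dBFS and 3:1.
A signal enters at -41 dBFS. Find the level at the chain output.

Stage 1: -41 dBFS is 2 dB over -43 dBFS; at 2:1 that becomes 1 dB over, giving -42 dBFS.
Stage 2: below threshold (-42 ≤ -42); passes unchanged; output -42 dBFS.

-42 dBFS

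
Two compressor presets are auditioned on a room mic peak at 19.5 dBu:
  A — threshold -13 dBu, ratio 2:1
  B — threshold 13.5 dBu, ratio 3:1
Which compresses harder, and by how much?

A: GR = 32.5 − 32.5/2 = 16.25 dB.
B: GR = 6 − 6/3 = 4 dB.
A applies 12.25 dB more gain reduction.

A, by 12.25 dB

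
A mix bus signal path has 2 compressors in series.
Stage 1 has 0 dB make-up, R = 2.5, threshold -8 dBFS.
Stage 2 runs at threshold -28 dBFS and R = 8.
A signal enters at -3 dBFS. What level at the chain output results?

Stage 1: -3 dBFS is 5 dB over -8 dBFS; at 2.5:1 that becomes 2 dB over, giving -6 dBFS.
Stage 2: overshoot 22 dB → 22/8 = 2.75 dB → -25.25 dBFS.

-25.25 dBFS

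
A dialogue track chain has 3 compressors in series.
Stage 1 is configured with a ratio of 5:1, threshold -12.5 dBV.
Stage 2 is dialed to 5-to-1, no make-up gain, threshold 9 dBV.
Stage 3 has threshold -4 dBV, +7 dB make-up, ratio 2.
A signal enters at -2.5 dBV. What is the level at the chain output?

-3.5 dBV

Stage 1: -2.5 dBV is 10 dB over -12.5 dBV; at 5:1 that becomes 2 dB over, giving -10.5 dBV.
Stage 2: -10.5 dBV ≤ 9 dBV, so stage 2 doesn't engage; output -10.5 dBV.
Stage 3: -10.5 dBV is at or below the -4 dBV threshold — no compression; make-up brings it to -3.5 dBV.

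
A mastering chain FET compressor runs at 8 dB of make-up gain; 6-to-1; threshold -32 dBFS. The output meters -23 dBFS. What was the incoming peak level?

Remove make-up: -23 − 8 = -31 dBFS.
That's 1 dB above the -32 dBFS threshold.
Undo the ratio: input overshoot = 1 × 6 = 6 dB, giving input = -26 dBFS.

-26 dBFS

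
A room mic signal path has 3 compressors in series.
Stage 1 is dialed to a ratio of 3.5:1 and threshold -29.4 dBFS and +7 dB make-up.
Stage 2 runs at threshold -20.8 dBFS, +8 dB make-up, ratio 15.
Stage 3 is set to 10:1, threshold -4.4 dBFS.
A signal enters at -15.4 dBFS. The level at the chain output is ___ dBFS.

Stage 1: overshoot 14 dB → 14/3.5 = 4 dB → -25.4 dBFS; +7 dB make-up → -18.4 dBFS.
Stage 2: -18.4 dBFS is 2.4 dB over -20.8 dBFS; at 15:1 that becomes 0.16 dB over, giving -20.64 dBFS; +8 dB make-up → -12.64 dBFS.
Stage 3: -12.64 dBFS is at or below the -4.4 dBFS threshold — no compression; output -12.64 dBFS.

-12.64 dBFS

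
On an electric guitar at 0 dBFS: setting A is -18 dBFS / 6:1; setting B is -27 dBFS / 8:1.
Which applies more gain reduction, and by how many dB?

A: 18 dB over, compressed to 3 dB over, so 15 dB of GR.
B: 27 dB over, compressed to 3.375 dB over, so 23.625 dB of GR.
Difference: 8.625 dB in favour of B.

B, by 8.625 dB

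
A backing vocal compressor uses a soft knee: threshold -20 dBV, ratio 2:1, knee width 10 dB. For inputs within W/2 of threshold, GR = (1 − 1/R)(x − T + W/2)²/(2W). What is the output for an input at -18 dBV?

-19.225 dBV

x − T + W/2 = -18 − (-20) + 5 = 7.
GR = (1 − 1/2) × 7² / 20 = 0.5 × 49 / 20 = 1.225 dB.
Output = -18 − 1.225 = -19.225 dBV.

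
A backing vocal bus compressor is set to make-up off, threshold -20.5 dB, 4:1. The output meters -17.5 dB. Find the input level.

-8.5 dB

The compressed level sits -17.5 − (-20.5) = 3 dB over threshold.
Undo the ratio: input overshoot = 3 × 4 = 12 dB, giving input = -8.5 dB.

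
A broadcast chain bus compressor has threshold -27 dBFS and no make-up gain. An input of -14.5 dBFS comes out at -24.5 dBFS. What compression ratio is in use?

Input overshoot = -14.5 − (-27) = 12.5 dB; output overshoot = -24.5 − (-27) = 2.5 dB.
Ratio = 12.5 / 2.5 = 5.

5:1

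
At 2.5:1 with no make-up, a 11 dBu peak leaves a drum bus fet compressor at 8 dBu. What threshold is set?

Input is 5 dB above T (since output overshoot × R = input overshoot: (8 − T)·2.5 = 11 − T gives T = 6 dBu).
Check: 6 + (11 − 6)/2.5 = 6 + 2 = 8 dBu. ✓

6 dBu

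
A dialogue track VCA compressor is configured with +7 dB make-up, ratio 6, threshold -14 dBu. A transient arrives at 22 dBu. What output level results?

Overshoot: 22 − (-14) = 36 dB.
The 36 dB excess becomes 6 dB after 6:1 reduction.
So the level is -14 + 6 = -8 dBu; make-up adds 7 dB, giving -1 dBu.

-1 dBu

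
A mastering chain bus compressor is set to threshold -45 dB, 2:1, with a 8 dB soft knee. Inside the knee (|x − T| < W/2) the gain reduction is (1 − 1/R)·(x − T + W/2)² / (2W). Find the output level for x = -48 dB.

-48.03125 dB

x − T + W/2 = -48 − (-45) + 4 = 1.
GR = (1 − 1/2) × 1² / 16 = 0.5 × 1 / 16 = 0.03125 dB.
Output = -48 − 0.03125 = -48.03125 dB.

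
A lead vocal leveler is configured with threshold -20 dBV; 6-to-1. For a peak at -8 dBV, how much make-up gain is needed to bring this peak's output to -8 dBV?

10 dB

The peak compresses to -20 + 12/6 = -18 dBV.
To reach -8 dBV requires -8 − (-18) = 10 dB of make-up.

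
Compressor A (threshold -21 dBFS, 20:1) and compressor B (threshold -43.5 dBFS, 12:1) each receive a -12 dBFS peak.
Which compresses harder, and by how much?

A: overshoot 9 dB → output overshoot 0.45 dB → GR 8.55 dB.
B: overshoot 31.5 dB → output overshoot 2.625 dB → GR 28.875 dB.
Difference: 20.325 dB in favour of B.

B, by 20.325 dB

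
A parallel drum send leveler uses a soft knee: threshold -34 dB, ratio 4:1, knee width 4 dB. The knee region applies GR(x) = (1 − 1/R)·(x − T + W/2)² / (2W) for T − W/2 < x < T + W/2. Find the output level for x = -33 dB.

x − T + W/2 = -33 − (-34) + 2 = 3.
GR = (1 − 1/4) × 3² / 8 = 0.75 × 9 / 8 = 0.84375 dB.
Output = -33 − 0.84375 = -33.84375 dB.

-33.84375 dB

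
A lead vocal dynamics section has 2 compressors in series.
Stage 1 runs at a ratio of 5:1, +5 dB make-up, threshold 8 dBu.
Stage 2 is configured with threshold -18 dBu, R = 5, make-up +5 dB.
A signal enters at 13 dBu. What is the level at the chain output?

Stage 1: 5 dB above 8 dBu, reduced 5:1 to 1 dB above → 9 dBu; +5 dB make-up → 14 dBu.
Stage 2: 32 dB above -18 dBu, reduced 5:1 to 6.4 dB above → -11.6 dBu; +5 dB make-up → -6.6 dBu.

-6.6 dBu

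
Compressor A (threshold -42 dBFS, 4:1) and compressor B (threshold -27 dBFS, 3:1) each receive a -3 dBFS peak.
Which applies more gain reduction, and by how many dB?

A, by 13.25 dB

A: GR = 39 − 39/4 = 29.25 dB.
B: GR = 24 − 24/3 = 16 dB.
Difference: 13.25 dB in favour of A.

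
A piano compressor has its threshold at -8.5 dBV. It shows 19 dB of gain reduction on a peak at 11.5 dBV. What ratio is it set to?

Input overshoot = 11.5 − (-8.5) = 20 dB.
Output overshoot = 20 − 19 = 1 dB.
Ratio = input overshoot / output overshoot = 20 / 1 = 20.

20:1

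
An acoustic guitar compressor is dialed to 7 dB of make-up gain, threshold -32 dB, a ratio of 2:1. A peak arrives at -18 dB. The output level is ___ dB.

-18 dB

Overshoot: -18 − (-32) = 14 dB.
2:1 compression reduces that to 14/2 = 7 dB over.
Output = -32 + 7 = -25 dB; make-up adds 7 dB, giving -18 dB.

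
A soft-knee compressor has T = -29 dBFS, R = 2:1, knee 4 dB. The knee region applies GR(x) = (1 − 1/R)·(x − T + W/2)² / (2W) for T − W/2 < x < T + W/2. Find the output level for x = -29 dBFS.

-29.25 dBFS

x − T + W/2 = -29 − (-29) + 2 = 2.
GR = (1 − 1/2) × 2² / 8 = 0.5 × 4 / 8 = 0.25 dB.
Output = -29 − 0.25 = -29.25 dBFS.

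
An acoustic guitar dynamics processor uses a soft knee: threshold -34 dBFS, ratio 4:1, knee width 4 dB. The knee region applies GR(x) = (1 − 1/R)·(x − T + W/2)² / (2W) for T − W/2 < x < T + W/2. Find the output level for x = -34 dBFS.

-34.375 dBFS

x − T + W/2 = -34 − (-34) + 2 = 2.
GR = (1 − 1/4) × 2² / 8 = 0.75 × 4 / 8 = 0.375 dB.
Output = -34 − 0.375 = -34.375 dBFS.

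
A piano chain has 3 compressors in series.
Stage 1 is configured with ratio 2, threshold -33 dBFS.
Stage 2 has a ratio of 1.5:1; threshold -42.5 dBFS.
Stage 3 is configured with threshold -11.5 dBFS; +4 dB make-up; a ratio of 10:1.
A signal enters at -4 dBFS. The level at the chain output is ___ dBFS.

-22.5 dBFS

Stage 1: overshoot 29 dB → 29/2 = 14.5 dB → -18.5 dBFS.
Stage 2: -18.5 dBFS is 24 dB over -42.5 dBFS; at 1.5:1 that becomes 16 dB over, giving -26.5 dBFS.
Stage 3: below threshold (-26.5 ≤ -11.5); passes unchanged; make-up brings it to -22.5 dBFS.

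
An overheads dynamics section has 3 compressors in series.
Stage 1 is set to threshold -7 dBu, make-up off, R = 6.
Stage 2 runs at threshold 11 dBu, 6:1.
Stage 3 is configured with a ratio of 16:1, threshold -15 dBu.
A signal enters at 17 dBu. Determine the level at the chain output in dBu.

Stage 1: overshoot 24 dB → 24/6 = 4 dB → -3 dBu.
Stage 2: below threshold (-3 ≤ 11); passes unchanged; output -3 dBu.
Stage 3: 12 dB above -15 dBu, reduced 16:1 to 0.75 dB above → -14.25 dBu.

-14.25 dBu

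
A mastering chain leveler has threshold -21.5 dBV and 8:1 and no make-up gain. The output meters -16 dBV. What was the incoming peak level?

That's 5.5 dB above the -21.5 dBV threshold.
Input overshoot = R × output overshoot = 44 dB → input = -21.5 + 44 = 22.5 dBV.

22.5 dBV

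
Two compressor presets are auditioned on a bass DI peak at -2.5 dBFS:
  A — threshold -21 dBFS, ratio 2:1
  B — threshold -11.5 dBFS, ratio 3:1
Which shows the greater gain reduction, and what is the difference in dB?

A, by 3.25 dB

A: overshoot 18.5 dB → output overshoot 9.25 dB → GR 9.25 dB.
B: overshoot 9 dB → output overshoot 3 dB → GR 6 dB.
A reduces 3.25 dB more.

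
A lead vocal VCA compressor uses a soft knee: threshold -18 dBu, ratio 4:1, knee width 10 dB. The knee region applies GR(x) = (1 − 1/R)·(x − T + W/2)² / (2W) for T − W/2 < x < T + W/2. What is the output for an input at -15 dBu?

x − T + W/2 = -15 − (-18) + 5 = 8.
GR = (1 − 1/4) × 8² / 20 = 0.75 × 64 / 20 = 2.4 dB.
Output = -15 − 2.4 = -17.4 dBu.

-17.4 dBu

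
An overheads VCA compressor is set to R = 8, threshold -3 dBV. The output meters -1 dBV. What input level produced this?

13 dBV

That's 2 dB above the -3 dBV threshold.
Before 8:1 compression the overshoot was 2 × 8 = 16 dB, so input = -3 + 16 = 13 dBV.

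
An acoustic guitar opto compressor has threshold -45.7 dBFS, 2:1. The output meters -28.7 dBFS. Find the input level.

-11.7 dBFS

The compressed level sits -28.7 − (-45.7) = 17 dB over threshold.
Before 2:1 compression the overshoot was 17 × 2 = 34 dB, so input = -45.7 + 34 = -11.7 dBFS.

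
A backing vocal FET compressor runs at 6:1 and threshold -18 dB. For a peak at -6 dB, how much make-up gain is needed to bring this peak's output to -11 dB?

Overshoot 12 dB → 12/6 = 2 dB after compression, so the compressed level is -18 + 2 = -16 dB.
Make-up = target − compressed = -11 − (-16) = 5 dB.

5 dB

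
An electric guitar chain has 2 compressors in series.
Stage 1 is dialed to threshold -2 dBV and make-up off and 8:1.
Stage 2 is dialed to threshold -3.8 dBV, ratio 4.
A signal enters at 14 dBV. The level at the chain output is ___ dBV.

-2.85 dBV

Stage 1: 14 dBV is 16 dB over -2 dBV; at 8:1 that becomes 2 dB over, giving 0 dBV.
Stage 2: overshoot 3.8 dB → 3.8/4 = 0.95 dB → -2.85 dBV.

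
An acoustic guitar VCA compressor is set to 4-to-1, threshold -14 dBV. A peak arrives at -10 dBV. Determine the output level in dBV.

-13 dBV

Overshoot: -10 − (-14) = 4 dB.
4:1 compression reduces that to 4/4 = 1 dB over.
So the level is -14 + 1 = -13 dBV.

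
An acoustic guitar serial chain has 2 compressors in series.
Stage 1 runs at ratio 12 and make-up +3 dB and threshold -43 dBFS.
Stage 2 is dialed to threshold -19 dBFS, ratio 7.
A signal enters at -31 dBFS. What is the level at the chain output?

Stage 1: 12 dB above -43 dBFS, reduced 12:1 to 1 dB above → -42 dBFS; +3 dB make-up → -39 dBFS.
Stage 2: -39 dBFS ≤ -19 dBFS, so stage 2 doesn't engage; output -39 dBFS.

-39 dBFS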